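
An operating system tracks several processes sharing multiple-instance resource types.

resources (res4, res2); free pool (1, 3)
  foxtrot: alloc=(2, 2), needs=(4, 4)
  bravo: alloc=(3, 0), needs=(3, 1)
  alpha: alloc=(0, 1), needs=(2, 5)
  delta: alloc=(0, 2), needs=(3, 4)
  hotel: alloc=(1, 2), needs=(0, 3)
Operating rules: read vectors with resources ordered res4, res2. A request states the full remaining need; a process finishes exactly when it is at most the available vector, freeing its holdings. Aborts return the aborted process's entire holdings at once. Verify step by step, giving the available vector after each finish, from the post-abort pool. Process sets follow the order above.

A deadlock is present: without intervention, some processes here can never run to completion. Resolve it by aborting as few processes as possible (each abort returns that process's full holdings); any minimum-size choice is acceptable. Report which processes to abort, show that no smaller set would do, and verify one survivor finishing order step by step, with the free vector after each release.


Abort foxtrot.
Key observation: no ordering could ever have run bravo before the abort of foxtrot; with (2, 2) back in the pool it fits at step 1.
Why nothing smaller works: aborting no one leaves the state deadlocked as given.
Survivors finish in the order: bravo, hotel, alpha, delta. Walking it through (pool after the aborts first):
  pool = (3, 5)
  bravo needs (3, 1) <= (3, 5) -> finishes; pool += (3, 0) = (6, 5)
  hotel needs (0, 3) <= (6, 5) -> finishes; pool += (1, 2) = (7, 7)
  alpha needs (2, 5) <= (7, 7) -> finishes; pool += (0, 1) = (7, 8)
  delta needs (3, 4) <= (7, 8) -> finishes; pool += (0, 2) = (7, 10)


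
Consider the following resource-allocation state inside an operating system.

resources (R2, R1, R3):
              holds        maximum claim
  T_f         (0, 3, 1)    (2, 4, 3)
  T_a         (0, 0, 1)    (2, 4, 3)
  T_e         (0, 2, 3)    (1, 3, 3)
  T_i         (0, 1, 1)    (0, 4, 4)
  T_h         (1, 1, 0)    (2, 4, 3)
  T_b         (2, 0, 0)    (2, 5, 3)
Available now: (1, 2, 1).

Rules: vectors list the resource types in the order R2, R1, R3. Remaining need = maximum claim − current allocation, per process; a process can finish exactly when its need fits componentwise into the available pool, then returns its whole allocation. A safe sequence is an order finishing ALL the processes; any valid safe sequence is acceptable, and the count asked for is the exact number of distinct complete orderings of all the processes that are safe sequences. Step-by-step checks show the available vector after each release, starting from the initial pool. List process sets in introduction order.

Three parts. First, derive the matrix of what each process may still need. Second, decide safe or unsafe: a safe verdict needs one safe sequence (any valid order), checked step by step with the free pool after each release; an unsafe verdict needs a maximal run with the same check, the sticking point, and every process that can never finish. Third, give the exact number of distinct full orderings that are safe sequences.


(1) Remaining need (order R2, R1, R3):
  T_f: (2, 1, 2)
  T_a: (2, 4, 2)
  T_e: (1, 1, 0)
  T_i: (0, 3, 3)
  T_h: (1, 3, 3)
  T_b: (0, 5, 3)
(2) SAFE — a valid safe sequence is T_e, T_h, T_i, T_a, T_f, T_b.
Key observation: reading the order forward, T_e is the first process whose need (1, 1, 0) meets the free pool (1, 2, 1) exactly on a resource it requests.
Verifying each step:
  pool = (1, 2, 1)
  T_e: need (1, 1, 0) fits (1, 2, 1); releases (0, 2, 3), pool now (1, 4, 4)
  T_h: need (1, 3, 3) fits (1, 4, 4); releases (1, 1, 0), pool now (2, 5, 4)
  T_i: need (0, 3, 3) fits (2, 5, 4); releases (0, 1, 1), pool now (2, 6, 5)
  T_a: need (2, 4, 2) fits (2, 6, 5); releases (0, 0, 1), pool now (2, 6, 6)
  T_f: need (2, 1, 2) fits (2, 6, 6); releases (0, 3, 1), pool now (2, 9, 7)
  T_b: need (0, 5, 3) fits (2, 9, 7); releases (2, 0, 0), pool now (4, 9, 7)
(3) The exact count: 36 of the possible complete orderings are safe sequences.


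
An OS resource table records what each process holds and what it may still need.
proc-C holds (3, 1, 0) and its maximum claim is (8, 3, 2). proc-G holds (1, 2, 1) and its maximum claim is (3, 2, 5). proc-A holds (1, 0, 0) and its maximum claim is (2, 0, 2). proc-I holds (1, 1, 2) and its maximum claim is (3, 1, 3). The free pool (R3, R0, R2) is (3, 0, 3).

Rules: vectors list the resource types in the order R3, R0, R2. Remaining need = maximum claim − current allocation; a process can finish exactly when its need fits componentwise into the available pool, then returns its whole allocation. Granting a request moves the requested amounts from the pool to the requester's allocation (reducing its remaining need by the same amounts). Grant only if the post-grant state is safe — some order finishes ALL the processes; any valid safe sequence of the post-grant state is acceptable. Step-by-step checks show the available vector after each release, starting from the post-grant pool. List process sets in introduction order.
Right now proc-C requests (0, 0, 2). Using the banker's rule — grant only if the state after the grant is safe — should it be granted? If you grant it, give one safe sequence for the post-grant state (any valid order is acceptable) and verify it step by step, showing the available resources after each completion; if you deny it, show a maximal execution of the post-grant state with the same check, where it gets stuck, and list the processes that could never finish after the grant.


DENY: after the grant no complete ordering would exist.
Key observation: after proc-I, proc-A the pool peaks at (5, 1, 3), and each blocked process is short somewhere: proc-C on R0; proc-G on R2.
Pretend the grant happened; the run proc-I, proc-A goes as far as possible. Verifying each step:
  pool = (3, 0, 1)
  proc-I: need (2, 0, 1) fits (3, 0, 1); releases (1, 1, 2), pool now (4, 1, 3)
  proc-A: need (1, 0, 2) fits (4, 1, 3); releases (1, 0, 0), pool now (5, 1, 3)
  blocked: proc-C wants (5, 2, 0), pool (5, 1, 3) — not enough R0
  blocked: proc-G wants (2, 0, 4), pool (5, 1, 3) — not enough R2
Processes that could never finish after the grant: proc-C and proc-G.


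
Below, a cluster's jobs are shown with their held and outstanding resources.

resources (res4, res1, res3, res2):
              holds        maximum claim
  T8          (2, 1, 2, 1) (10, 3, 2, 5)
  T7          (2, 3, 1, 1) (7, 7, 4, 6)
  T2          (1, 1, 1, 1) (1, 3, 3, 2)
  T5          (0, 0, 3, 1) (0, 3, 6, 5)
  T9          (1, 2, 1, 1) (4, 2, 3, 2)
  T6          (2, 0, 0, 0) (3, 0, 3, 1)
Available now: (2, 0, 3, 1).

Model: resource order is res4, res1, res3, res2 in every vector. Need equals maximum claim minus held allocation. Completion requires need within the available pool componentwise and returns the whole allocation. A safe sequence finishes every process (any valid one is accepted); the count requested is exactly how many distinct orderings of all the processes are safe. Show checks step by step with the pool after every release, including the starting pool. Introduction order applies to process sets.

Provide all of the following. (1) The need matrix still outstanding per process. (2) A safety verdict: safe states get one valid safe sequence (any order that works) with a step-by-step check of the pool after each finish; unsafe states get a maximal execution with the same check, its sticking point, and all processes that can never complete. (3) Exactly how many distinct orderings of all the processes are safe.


(1) Outstanding need per process (order res4, res1, res3, res2):
  T8: (8, 2, 0, 4)
  T7: (5, 4, 3, 5)
  T2: (0, 2, 2, 1)
  T5: (0, 3, 3, 4)
  T9: (3, 0, 2, 1)
  T6: (1, 0, 3, 1)
(2) UNSAFE — no complete ordering exists.
Key observation: once T6, T9, T2 finish, the pool peaks at (6, 3, 5, 3) — and every remaining process still needs more res2 than that.
Going as far as possible: T6, T9, T2; after that, nothing fits. Walking it through:
  pool = (2, 0, 3, 1)
  T6: need (1, 0, 3, 1) fits (2, 0, 3, 1); releases (2, 0, 0, 0), pool now (4, 0, 3, 1)
  T9: need (3, 0, 2, 1) fits (4, 0, 3, 1); releases (1, 2, 1, 1), pool now (5, 2, 4, 2)
  T2: need (0, 2, 2, 1) fits (5, 2, 4, 2); releases (1, 1, 1, 1), pool now (6, 3, 5, 3)
  T8 still needs (8, 2, 0, 4) but only (6, 3, 5, 3) is free — short on res4 and res2
  T7 still needs (5, 4, 3, 5) but only (6, 3, 5, 3) is free — short on res1 and res2
  T5 still needs (0, 3, 3, 4) but only (6, 3, 5, 3) is free — short on res2
Processes that can never finish: T8, T7 and T5.
(3) Exactly 0 of the possible complete orderings are safe sequences.


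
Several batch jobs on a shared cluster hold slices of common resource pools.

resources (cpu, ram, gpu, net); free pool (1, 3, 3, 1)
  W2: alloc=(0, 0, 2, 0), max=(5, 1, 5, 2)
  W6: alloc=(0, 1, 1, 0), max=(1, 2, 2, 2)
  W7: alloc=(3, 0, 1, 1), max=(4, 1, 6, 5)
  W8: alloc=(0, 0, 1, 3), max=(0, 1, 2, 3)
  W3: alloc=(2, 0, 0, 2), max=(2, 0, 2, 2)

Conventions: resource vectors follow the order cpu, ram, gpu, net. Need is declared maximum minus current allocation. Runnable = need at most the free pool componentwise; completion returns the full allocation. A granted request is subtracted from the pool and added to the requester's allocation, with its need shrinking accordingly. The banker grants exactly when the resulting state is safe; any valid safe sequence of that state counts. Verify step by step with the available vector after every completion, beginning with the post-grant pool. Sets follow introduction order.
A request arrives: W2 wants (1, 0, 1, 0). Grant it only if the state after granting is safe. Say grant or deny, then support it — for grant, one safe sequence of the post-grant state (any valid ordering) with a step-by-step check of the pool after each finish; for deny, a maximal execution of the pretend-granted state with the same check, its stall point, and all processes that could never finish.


DENY. Granting would leave the state unsafe.
Key observation: after W3, W6, W8 the pool peaks at (2, 4, 4, 6), and each blocked process is short somewhere: W2 on cpu; W7 on gpu.
Pretend the grant happened; the run W3, W6, W8 goes as far as possible. Check, step by step:
  pool = (0, 3, 2, 1)
  run W3 (needs (0, 0, 2, 0), free (0, 3, 2, 1)); after release of (2, 0, 0, 2) the pool is (2, 3, 2, 3)
  run W6 (needs (1, 1, 1, 2), free (2, 3, 2, 3)); after release of (0, 1, 1, 0) the pool is (2, 4, 3, 3)
  run W8 (needs (0, 1, 1, 0), free (2, 4, 3, 3)); after release of (0, 0, 1, 3) the pool is (2, 4, 4, 6)
  W2 still needs (4, 1, 2, 2) but only (2, 4, 4, 6) is free — short on cpu
  W7 still needs (1, 1, 5, 4) but only (2, 4, 4, 6) is free — short on gpu
Had the request been granted, W2 and W7 could never finish.


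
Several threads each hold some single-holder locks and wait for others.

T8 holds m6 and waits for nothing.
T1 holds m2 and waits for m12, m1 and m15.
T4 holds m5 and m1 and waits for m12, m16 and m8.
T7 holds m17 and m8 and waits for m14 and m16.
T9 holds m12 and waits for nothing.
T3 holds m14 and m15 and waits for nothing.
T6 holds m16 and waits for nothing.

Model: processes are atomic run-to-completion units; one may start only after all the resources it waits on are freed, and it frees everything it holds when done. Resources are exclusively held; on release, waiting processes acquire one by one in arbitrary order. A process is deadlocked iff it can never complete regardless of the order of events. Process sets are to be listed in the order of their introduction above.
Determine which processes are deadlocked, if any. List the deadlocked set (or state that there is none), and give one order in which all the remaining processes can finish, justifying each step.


No process is deadlocked.
Key observation: all waits point, directly or indirectly, at processes that can finish, so nothing is permanently blocked.
The rest can finish in the order T9, T8, T6, T3, T7, T4, T1.
Walking it through:
  T9 waits on nothing -> runs at once and releases m12
  T8 waits on nothing -> runs at once and releases m6
  T6 waits on nothing -> runs at once and releases m16
  T3 waits on nothing -> runs at once and releases m14 and m15
  T7: everything it awaited (m14 and m16) is free; runs, freeing m17 and m8
  T4: everything it awaited (m12, m16 and m8) is free; runs, freeing m5 and m1
  T1: everything it awaited (m12, m1 and m15) is free; runs, freeing m2


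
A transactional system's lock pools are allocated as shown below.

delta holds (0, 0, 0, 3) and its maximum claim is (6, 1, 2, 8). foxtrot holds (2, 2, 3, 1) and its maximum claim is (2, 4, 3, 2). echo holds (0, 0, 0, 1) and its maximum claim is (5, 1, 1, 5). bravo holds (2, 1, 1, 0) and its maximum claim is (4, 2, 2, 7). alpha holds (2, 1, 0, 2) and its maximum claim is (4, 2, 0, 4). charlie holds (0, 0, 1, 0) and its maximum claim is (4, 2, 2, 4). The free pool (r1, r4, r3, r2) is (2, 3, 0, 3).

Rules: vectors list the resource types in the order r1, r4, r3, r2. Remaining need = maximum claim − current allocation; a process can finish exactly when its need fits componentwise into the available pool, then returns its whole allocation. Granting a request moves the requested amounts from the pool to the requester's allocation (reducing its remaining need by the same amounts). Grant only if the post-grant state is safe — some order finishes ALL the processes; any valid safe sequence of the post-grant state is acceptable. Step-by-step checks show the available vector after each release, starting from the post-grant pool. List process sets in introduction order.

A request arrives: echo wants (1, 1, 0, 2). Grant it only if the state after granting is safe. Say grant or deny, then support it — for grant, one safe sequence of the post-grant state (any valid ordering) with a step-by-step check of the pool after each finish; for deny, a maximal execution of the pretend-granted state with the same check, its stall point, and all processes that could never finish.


GRANT. The post-grant state is safe; one safe sequence: foxtrot, alpha, echo, delta, bravo, charlie.
Key observation: with (1, 2, 0, 1) left after the transfer, foxtrot can run at once — the state stays safe.
Verifying the post-grant state step by step:
  pool = (1, 2, 0, 1)
  foxtrot needs (0, 2, 0, 1) <= (1, 2, 0, 1) -> finishes; pool += (2, 2, 3, 1) = (3, 4, 3, 2)
  alpha needs (2, 1, 0, 2) <= (3, 4, 3, 2) -> finishes; pool += (2, 1, 0, 2) = (5, 5, 3, 4)
  echo needs (4, 0, 1, 2) <= (5, 5, 3, 4) -> finishes; pool += (1, 1, 0, 3) = (6, 6, 3, 7)
  delta needs (6, 1, 2, 5) <= (6, 6, 3, 7) -> finishes; pool += (0, 0, 0, 3) = (6, 6, 3, 10)
  bravo needs (2, 1, 1, 7) <= (6, 6, 3, 10) -> finishes; pool += (2, 1, 1, 0) = (8, 7, 4, 10)
  charlie needs (4, 2, 1, 4) <= (8, 7, 4, 10) -> finishes; pool += (0, 0, 1, 0) = (8, 7, 5, 10)


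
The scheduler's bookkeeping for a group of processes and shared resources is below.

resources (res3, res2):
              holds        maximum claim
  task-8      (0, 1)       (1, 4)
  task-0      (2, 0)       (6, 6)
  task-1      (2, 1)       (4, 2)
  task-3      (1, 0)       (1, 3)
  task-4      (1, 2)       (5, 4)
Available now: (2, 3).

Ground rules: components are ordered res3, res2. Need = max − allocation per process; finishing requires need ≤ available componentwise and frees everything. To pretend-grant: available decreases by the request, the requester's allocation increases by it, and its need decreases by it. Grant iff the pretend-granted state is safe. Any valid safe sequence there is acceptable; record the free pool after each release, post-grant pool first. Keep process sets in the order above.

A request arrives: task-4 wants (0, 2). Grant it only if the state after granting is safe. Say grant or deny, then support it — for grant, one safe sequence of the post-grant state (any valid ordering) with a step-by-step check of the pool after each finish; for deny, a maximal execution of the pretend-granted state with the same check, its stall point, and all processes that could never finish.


GRANT — the state after the grant stays safe, e.g. via task-1, task-4, task-8, task-3, task-0.
Key observation: the transfer keeps a workable pool ((2, 1)); task-1 starts the safe sequence.
Verifying the post-grant state step by step:
  pool = (2, 1)
  task-1: need (2, 1) fits (2, 1); releases (2, 1), pool now (4, 2)
  task-4: need (4, 0) fits (4, 2); releases (1, 4), pool now (5, 6)
  task-8: need (1, 3) fits (5, 6); releases (0, 1), pool now (5, 7)
  task-3: need (0, 3) fits (5, 7); releases (1, 0), pool now (6, 7)
  task-0: need (4, 6) fits (6, 7); releases (2, 0), pool now (8, 7)


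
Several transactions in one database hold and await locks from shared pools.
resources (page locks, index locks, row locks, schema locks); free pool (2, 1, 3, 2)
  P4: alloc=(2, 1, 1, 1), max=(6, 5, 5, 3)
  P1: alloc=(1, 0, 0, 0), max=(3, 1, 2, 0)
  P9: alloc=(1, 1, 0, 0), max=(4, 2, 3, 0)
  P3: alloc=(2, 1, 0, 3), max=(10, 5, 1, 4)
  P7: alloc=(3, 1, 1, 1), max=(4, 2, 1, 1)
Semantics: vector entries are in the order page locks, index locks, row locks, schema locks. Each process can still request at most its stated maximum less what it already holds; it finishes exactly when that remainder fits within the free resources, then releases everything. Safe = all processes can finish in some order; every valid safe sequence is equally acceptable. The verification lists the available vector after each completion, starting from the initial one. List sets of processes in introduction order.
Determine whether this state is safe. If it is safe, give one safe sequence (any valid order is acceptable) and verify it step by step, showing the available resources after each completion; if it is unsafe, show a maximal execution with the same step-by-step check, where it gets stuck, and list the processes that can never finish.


UNSAFE.
Key observation: after P1, P9, P7 complete, (7, 3, 4, 3) is the best the pool ever gets, yet each leftover process wants more index locks.
The run P1, P9, P7 cannot be extended any further. Verifying each step:
  pool = (2, 1, 3, 2)
  P1 needs (2, 1, 2, 0) <= (2, 1, 3, 2) -> finishes; pool += (1, 0, 0, 0) = (3, 1, 3, 2)
  P9 needs (3, 1, 3, 0) <= (3, 1, 3, 2) -> finishes; pool += (1, 1, 0, 0) = (4, 2, 3, 2)
  P7 needs (1, 1, 0, 0) <= (4, 2, 3, 2) -> finishes; pool += (3, 1, 1, 1) = (7, 3, 4, 3)
  P4 still needs (4, 4, 4, 2) but only (7, 3, 4, 3) is free — short on index locks
  P3 still needs (8, 4, 1, 1) but only (7, 3, 4, 3) is free — short on page locks and index locks
Processes that can never finish: P4 and P3.


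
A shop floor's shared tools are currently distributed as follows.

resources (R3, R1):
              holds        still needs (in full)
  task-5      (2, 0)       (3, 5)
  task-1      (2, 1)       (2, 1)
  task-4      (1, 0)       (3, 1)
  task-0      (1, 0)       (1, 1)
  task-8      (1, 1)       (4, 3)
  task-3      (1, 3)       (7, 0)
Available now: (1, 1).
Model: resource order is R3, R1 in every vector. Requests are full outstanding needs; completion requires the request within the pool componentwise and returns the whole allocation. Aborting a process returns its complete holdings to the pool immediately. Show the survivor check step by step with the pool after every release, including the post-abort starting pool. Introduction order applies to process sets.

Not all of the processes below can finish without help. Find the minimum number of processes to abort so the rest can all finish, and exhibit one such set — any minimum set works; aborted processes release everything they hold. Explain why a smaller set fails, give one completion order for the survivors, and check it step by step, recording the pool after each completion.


Minimum abort set: task-3.
Key observation: task-5 had no path to completion before; after the abort of task-3 ((1, 3) returned), step 2 is where it fits.
Why nothing smaller works: aborting no one leaves the state deadlocked as given.
Survivors finish in the order: task-1, task-5, task-4, task-0, task-8. Step-by-step check (pool after the aborts first):
  pool = (2, 4)
  run task-1 (needs (2, 1), free (2, 4)); after release of (2, 1) the pool is (4, 5)
  run task-5 (needs (3, 5), free (4, 5)); after release of (2, 0) the pool is (6, 5)
  run task-4 (needs (3, 1), free (6, 5)); after release of (1, 0) the pool is (7, 5)
  run task-0 (needs (1, 1), free (7, 5)); after release of (1, 0) the pool is (8, 5)
  run task-8 (needs (4, 3), free (8, 5)); after release of (1, 1) the pool is (9, 6)


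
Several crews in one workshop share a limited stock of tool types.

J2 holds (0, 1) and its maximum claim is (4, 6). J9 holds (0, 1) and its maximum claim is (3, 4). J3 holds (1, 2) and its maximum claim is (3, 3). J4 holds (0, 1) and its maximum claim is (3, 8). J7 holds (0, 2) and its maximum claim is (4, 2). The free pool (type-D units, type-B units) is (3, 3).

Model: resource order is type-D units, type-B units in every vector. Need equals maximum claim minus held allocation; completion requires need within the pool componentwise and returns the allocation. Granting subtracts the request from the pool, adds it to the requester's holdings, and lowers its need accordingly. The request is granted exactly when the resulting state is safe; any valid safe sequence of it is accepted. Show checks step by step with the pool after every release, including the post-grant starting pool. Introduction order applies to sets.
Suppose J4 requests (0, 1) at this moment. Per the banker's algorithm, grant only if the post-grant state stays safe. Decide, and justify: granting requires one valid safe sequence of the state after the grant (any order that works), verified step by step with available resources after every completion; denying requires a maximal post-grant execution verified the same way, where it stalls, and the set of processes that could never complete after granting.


GRANT. The post-grant state is safe; one safe sequence: J3, J9, J7, J2, J4.
Key observation: post-grant, (3, 2) remains, and an order beginning with J3 completes everyone.
Step-by-step check of the post-grant state:
  pool = (3, 2)
  J3: need (2, 1) fits (3, 2); releases (1, 2), pool now (4, 4)
  J9: need (3, 3) fits (4, 4); releases (0, 1), pool now (4, 5)
  J7: need (4, 0) fits (4, 5); releases (0, 2), pool now (4, 7)
  J2: need (4, 5) fits (4, 7); releases (0, 1), pool now (4, 8)
  J4: need (3, 6) fits (4, 8); releases (0, 2), pool now (4, 10)


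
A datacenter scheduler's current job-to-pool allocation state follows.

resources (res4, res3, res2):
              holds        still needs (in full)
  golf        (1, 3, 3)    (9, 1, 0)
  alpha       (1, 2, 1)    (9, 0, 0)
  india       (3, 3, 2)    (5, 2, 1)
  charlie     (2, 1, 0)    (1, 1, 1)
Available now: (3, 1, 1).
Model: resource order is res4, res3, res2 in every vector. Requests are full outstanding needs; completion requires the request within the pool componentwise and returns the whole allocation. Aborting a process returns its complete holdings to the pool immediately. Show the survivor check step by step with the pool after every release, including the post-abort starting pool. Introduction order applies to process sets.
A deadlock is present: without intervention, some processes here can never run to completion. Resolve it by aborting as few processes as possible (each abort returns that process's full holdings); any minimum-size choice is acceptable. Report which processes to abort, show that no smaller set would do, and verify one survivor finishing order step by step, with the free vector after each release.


The answer: abort alpha.
Key observation: the returned (1, 2, 1) from alpha is what brings golf — unrunnable before, under any order — into play at step 3.
Minimality: the empty abort set fails — the state is deadlocked as it stands.
Survivors finish in the order: charlie, india, golf. Walking it through (pool after the aborts first):
  pool = (4, 3, 2)
  charlie: need (1, 1, 1) fits (4, 3, 2); releases (2, 1, 0), pool now (6, 4, 2)
  india: need (5, 2, 1) fits (6, 4, 2); releases (3, 3, 2), pool now (9, 7, 4)
  golf: need (9, 1, 0) fits (9, 7, 4); releases (1, 3, 3), pool now (10, 10, 7)


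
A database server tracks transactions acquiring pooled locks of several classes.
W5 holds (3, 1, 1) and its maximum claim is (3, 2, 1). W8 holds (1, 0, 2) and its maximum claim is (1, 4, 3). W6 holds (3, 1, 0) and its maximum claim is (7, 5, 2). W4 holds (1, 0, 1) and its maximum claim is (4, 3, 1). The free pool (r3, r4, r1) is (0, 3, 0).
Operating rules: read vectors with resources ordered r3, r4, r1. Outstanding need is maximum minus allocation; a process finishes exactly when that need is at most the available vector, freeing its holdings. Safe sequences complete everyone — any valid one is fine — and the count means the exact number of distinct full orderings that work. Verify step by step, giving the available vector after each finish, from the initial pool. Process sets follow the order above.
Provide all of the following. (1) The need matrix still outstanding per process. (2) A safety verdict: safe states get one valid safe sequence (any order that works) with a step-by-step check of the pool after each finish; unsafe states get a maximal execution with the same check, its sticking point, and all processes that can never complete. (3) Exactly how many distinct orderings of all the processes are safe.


(1) Need matrix, components ordered r3, r4, r1:
  W5: (0, 1, 0)
  W8: (0, 4, 1)
  W6: (4, 4, 2)
  W4: (3, 3, 0)
(2) SAFE, for example via the order W5, W8, W6, W4.
Key observation: reading the order forward, W8 is the first process whose need (0, 4, 1) meets the free pool (3, 4, 1) exactly on a resource it requests.
Check, step by step:
  pool = (0, 3, 0)
  run W5 (needs (0, 1, 0), free (0, 3, 0)); after release of (3, 1, 1) the pool is (3, 4, 1)
  run W8 (needs (0, 4, 1), free (3, 4, 1)); after release of (1, 0, 2) the pool is (4, 4, 3)
  run W6 (needs (4, 4, 2), free (4, 4, 3)); after release of (3, 1, 0) the pool is (7, 5, 3)
  run W4 (needs (3, 3, 0), free (7, 5, 3)); after release of (1, 0, 1) the pool is (8, 5, 4)
(3) Exactly 4 of the possible complete orderings are safe sequences.


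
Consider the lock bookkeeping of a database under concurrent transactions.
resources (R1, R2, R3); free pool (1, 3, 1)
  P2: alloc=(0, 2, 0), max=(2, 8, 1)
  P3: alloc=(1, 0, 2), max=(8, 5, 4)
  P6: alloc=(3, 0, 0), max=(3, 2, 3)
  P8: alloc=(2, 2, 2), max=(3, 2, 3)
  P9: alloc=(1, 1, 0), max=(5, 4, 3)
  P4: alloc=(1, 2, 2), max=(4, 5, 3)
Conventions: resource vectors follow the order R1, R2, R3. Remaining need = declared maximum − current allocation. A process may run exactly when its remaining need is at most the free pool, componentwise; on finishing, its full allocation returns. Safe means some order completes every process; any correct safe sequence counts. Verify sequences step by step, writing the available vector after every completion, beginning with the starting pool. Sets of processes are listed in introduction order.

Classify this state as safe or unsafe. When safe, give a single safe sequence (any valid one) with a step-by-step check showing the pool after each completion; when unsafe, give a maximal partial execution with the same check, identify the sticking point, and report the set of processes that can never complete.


SAFE. One safe sequence: P8, P4, P6, P2, P9, P3.
Key observation: P8 marks the first exact bind of the order: its need (1, 0, 1) fits the free (1, 3, 1) with zero slack on a requested resource.
Walking it through:
  pool = (1, 3, 1)
  run P8 (needs (1, 0, 1), free (1, 3, 1)); after release of (2, 2, 2) the pool is (3, 5, 3)
  run P4 (needs (3, 3, 1), free (3, 5, 3)); after release of (1, 2, 2) the pool is (4, 7, 5)
  run P6 (needs (0, 2, 3), free (4, 7, 5)); after release of (3, 0, 0) the pool is (7, 7, 5)
  run P2 (needs (2, 6, 1), free (7, 7, 5)); after release of (0, 2, 0) the pool is (7, 9, 5)
  run P9 (needs (4, 3, 3), free (7, 9, 5)); after release of (1, 1, 0) the pool is (8, 10, 5)
  run P3 (needs (7, 5, 2), free (8, 10, 5)); after release of (1, 0, 2) the pool is (9, 10, 7)


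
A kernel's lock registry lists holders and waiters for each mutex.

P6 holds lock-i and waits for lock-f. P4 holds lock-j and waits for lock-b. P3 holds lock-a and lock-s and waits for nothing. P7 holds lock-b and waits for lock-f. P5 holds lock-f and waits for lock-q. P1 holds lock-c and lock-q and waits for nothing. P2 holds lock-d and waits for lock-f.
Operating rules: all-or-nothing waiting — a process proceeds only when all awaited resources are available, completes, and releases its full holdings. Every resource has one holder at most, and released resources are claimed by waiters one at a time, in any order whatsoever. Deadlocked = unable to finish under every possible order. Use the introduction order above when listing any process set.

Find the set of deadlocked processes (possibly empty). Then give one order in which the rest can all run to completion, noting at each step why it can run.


No process is deadlocked.
Key observation: no waiting chain loops back on itself — every chain ends at a process that waits on nothing, so everyone eventually runs.
A valid finishing order for the others: P3, P1, P5, P7, P4, P2, P6.
Step-by-step check:
  P3 waits on nothing -> runs at once and releases lock-a and lock-s
  P1 waits on nothing -> runs at once and releases lock-c and lock-q
  run P5 (all its waits — lock-q — are resolved); releases lock-f
  run P7 (all its waits — lock-f — are resolved); releases lock-b
  run P4 (all its waits — lock-b — are resolved); releases lock-j
  run P2 (all its waits — lock-f — are resolved); releases lock-d
  run P6 (all its waits — lock-f — are resolved); releases lock-i


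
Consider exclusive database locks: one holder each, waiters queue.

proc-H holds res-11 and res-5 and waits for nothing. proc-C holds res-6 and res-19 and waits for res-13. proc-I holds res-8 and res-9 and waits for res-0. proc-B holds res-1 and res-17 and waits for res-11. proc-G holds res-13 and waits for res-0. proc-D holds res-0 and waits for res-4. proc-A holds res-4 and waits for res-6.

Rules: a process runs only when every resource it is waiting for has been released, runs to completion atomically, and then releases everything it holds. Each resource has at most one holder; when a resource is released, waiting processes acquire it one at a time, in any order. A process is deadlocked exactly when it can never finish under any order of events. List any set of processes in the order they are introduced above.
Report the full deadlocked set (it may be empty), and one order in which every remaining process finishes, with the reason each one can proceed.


The deadlocked set is proc-C, proc-I, proc-G, proc-D and proc-A.
Key observation: along proc-C -> proc-G -> proc-D -> proc-A -> proc-C, each member waits on what the next one holds — a deadlock; proc-I waits into the deadlock from upstream.
A valid finishing order for the others: proc-H, proc-B.
Verifying each step:
  proc-H: no waits; runs immediately, freeing res-11 and res-5
  run proc-B (all its waits — res-11 — are resolved); releases res-1 and res-17


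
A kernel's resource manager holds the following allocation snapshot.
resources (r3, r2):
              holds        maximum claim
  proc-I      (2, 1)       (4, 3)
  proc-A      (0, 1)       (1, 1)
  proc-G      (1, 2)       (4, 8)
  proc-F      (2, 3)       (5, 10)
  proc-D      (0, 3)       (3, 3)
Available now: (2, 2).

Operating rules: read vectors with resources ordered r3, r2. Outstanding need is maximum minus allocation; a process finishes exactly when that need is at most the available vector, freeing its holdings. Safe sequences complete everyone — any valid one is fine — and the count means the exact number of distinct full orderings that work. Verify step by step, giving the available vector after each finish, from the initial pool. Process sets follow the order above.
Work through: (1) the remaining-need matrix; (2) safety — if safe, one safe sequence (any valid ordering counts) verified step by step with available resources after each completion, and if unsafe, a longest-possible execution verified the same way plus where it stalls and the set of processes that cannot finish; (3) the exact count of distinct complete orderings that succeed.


(1) Need matrix, components ordered r3, r2:
  proc-I: (2, 2)
  proc-A: (1, 0)
  proc-G: (3, 6)
  proc-F: (3, 7)
  proc-D: (3, 0)
(2) SAFE, for example via the order proc-I, proc-A, proc-D, proc-F, proc-G.
Key observation: reading the order forward, proc-I is the first process whose need (2, 2) meets the free pool (2, 2) exactly on a resource it requests.
Walking it through:
  pool = (2, 2)
  proc-I: need (2, 2) fits (2, 2); releases (2, 1), pool now (4, 3)
  proc-A: need (1, 0) fits (4, 3); releases (0, 1), pool now (4, 4)
  proc-D: need (3, 0) fits (4, 4); releases (0, 3), pool now (4, 7)
  proc-F: need (3, 7) fits (4, 7); releases (2, 3), pool now (6, 10)
  proc-G: need (3, 6) fits (6, 10); releases (1, 2), pool now (7, 12)
(3) The exact count: 8 of the possible complete orderings are safe sequences.


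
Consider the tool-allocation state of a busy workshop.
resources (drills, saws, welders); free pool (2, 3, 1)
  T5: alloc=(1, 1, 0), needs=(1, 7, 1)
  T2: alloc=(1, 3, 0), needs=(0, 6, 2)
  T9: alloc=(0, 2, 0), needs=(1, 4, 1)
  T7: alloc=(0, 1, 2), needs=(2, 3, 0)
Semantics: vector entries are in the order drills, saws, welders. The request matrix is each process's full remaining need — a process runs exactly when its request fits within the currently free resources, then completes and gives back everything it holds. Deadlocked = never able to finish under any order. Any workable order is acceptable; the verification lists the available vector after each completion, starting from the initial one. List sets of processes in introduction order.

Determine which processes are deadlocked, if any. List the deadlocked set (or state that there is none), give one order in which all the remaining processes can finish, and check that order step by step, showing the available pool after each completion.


Nothing here is deadlocked.
Key observation: T7 can run right away; the returned allocation unlocks the remaining processes in turn.
A valid finishing order for the others: T7, T9, T2, T5. Check, step by step:
  pool = (2, 3, 1)
  T7: need (2, 3, 0) fits (2, 3, 1); releases (0, 1, 2), pool now (2, 4, 3)
  T9: need (1, 4, 1) fits (2, 4, 3); releases (0, 2, 0), pool now (2, 6, 3)
  T2: need (0, 6, 2) fits (2, 6, 3); releases (1, 3, 0), pool now (3, 9, 3)
  T5: need (1, 7, 1) fits (3, 9, 3); releases (1, 1, 0), pool now (4, 10, 3)


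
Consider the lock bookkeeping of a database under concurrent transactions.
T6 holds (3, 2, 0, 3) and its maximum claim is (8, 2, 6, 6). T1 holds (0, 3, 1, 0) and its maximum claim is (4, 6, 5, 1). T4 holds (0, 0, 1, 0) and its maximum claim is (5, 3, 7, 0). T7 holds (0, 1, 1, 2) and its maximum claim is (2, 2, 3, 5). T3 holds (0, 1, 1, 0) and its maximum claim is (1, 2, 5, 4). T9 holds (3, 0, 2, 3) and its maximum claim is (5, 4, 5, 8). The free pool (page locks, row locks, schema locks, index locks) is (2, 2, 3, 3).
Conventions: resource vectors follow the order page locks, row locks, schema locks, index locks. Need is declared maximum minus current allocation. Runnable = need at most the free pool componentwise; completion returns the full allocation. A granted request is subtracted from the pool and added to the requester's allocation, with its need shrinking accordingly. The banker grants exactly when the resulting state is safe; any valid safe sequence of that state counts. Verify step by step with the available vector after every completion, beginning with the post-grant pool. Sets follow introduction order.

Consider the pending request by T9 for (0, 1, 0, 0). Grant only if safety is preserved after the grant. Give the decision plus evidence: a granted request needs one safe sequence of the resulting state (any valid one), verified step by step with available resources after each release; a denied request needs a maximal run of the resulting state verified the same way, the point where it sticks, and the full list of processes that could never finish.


GRANT — the state after the grant stays safe, e.g. via T7, T3, T9, T4, T6, T1.
Key observation: even at the reduced pool (2, 1, 3, 3), T7 fits immediately, so safety survives the grant.
Check on the post-grant state, step by step:
  pool = (2, 1, 3, 3)
  T7 needs (2, 1, 2, 3) <= (2, 1, 3, 3) -> finishes; pool += (0, 1, 1, 2) = (2, 2, 4, 5)
  T3 needs (1, 1, 4, 4) <= (2, 2, 4, 5) -> finishes; pool += (0, 1, 1, 0) = (2, 3, 5, 5)
  T9 needs (2, 3, 3, 5) <= (2, 3, 5, 5) -> finishes; pool += (3, 1, 2, 3) = (5, 4, 7, 8)
  T4 needs (5, 3, 6, 0) <= (5, 4, 7, 8) -> finishes; pool += (0, 0, 1, 0) = (5, 4, 8, 8)
  T6 needs (5, 0, 6, 3) <= (5, 4, 8, 8) -> finishes; pool += (3, 2, 0, 3) = (8, 6, 8, 11)
  T1 needs (4, 3, 4, 1) <= (8, 6, 8, 11) -> finishes; pool += (0, 3, 1, 0) = (8, 9, 9, 11)


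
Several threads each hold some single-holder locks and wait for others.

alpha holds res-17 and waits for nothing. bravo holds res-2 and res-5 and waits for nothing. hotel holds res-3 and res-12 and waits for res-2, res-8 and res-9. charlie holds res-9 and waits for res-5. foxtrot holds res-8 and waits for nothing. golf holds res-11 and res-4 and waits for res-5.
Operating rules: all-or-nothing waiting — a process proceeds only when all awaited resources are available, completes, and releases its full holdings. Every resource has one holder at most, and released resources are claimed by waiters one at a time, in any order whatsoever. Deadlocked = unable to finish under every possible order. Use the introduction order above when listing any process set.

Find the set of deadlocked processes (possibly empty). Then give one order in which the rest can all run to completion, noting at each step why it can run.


The deadlocked set is empty.
Key observation: every chain of waits terminates; starting from the processes that wait on nothing, all the rest unlock in turn.
A valid finishing order for the others: bravo, charlie, alpha, foxtrot, golf, hotel.
Verifying each step:
  bravo waits on nothing -> runs at once and releases res-2 and res-5
  charlie: everything it awaited (res-5) is free; runs, freeing res-9
  alpha waits on nothing -> runs at once and releases res-17
  foxtrot waits on nothing -> runs at once and releases res-8
  golf: everything it awaited (res-5) is free; runs, freeing res-11 and res-4
  hotel: everything it awaited (res-2, res-8 and res-9) is free; runs, freeing res-3 and res-12


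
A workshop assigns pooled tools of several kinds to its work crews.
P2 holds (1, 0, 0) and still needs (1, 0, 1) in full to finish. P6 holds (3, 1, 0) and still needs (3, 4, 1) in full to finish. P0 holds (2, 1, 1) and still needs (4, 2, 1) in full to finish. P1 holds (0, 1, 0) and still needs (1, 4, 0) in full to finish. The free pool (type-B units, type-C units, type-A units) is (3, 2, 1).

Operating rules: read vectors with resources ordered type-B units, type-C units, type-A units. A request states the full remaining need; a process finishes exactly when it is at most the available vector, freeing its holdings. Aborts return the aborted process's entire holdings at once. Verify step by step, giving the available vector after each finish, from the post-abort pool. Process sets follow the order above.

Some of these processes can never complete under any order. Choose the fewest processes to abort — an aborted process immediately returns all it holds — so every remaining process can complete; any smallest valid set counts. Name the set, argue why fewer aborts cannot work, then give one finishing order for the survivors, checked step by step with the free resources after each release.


The answer: abort P1.
Key observation: P6 had no path to completion before; after the abort of P1 ((0, 1, 0) returned), step 3 is where it fits.
Minimality: the empty abort set fails — the state is deadlocked as it stands.
One survivor order: P2, P0, P6. Walking it through (post-abort pool first):
  pool = (3, 3, 1)
  run P2 (needs (1, 0, 1), free (3, 3, 1)); after release of (1, 0, 0) the pool is (4, 3, 1)
  run P0 (needs (4, 2, 1), free (4, 3, 1)); after release of (2, 1, 1) the pool is (6, 4, 2)
  run P6 (needs (3, 4, 1), free (6, 4, 2)); after release of (3, 1, 0) the pool is (9, 5, 2)
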